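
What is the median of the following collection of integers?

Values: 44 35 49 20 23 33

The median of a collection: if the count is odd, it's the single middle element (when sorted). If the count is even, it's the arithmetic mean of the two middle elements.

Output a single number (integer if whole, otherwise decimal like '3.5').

Step 1: insert 44 -> lo=[44] (size 1, max 44) hi=[] (size 0) -> median=44
Step 2: insert 35 -> lo=[35] (size 1, max 35) hi=[44] (size 1, min 44) -> median=39.5
Step 3: insert 49 -> lo=[35, 44] (size 2, max 44) hi=[49] (size 1, min 49) -> median=44
Step 4: insert 20 -> lo=[20, 35] (size 2, max 35) hi=[44, 49] (size 2, min 44) -> median=39.5
Step 5: insert 23 -> lo=[20, 23, 35] (size 3, max 35) hi=[44, 49] (size 2, min 44) -> median=35
Step 6: insert 33 -> lo=[20, 23, 33] (size 3, max 33) hi=[35, 44, 49] (size 3, min 35) -> median=34

Answer: 34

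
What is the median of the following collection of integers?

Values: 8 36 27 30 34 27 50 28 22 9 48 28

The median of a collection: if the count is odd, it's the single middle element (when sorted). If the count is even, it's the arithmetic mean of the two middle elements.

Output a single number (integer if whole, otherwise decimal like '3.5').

Answer: 28

Derivation:
Step 1: insert 8 -> lo=[8] (size 1, max 8) hi=[] (size 0) -> median=8
Step 2: insert 36 -> lo=[8] (size 1, max 8) hi=[36] (size 1, min 36) -> median=22
Step 3: insert 27 -> lo=[8, 27] (size 2, max 27) hi=[36] (size 1, min 36) -> median=27
Step 4: insert 30 -> lo=[8, 27] (size 2, max 27) hi=[30, 36] (size 2, min 30) -> median=28.5
Step 5: insert 34 -> lo=[8, 27, 30] (size 3, max 30) hi=[34, 36] (size 2, min 34) -> median=30
Step 6: insert 27 -> lo=[8, 27, 27] (size 3, max 27) hi=[30, 34, 36] (size 3, min 30) -> median=28.5
Step 7: insert 50 -> lo=[8, 27, 27, 30] (size 4, max 30) hi=[34, 36, 50] (size 3, min 34) -> median=30
Step 8: insert 28 -> lo=[8, 27, 27, 28] (size 4, max 28) hi=[30, 34, 36, 50] (size 4, min 30) -> median=29
Step 9: insert 22 -> lo=[8, 22, 27, 27, 28] (size 5, max 28) hi=[30, 34, 36, 50] (size 4, min 30) -> median=28
Step 10: insert 9 -> lo=[8, 9, 22, 27, 27] (size 5, max 27) hi=[28, 30, 34, 36, 50] (size 5, min 28) -> median=27.5
Step 11: insert 48 -> lo=[8, 9, 22, 27, 27, 28] (size 6, max 28) hi=[30, 34, 36, 48, 50] (size 5, min 30) -> median=28
Step 12: insert 28 -> lo=[8, 9, 22, 27, 27, 28] (size 6, max 28) hi=[28, 30, 34, 36, 48, 50] (size 6, min 28) -> median=28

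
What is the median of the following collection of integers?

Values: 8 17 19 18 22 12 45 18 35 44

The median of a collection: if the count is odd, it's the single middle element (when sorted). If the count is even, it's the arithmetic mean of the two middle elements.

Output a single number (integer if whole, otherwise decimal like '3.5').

Answer: 18.5

Derivation:
Step 1: insert 8 -> lo=[8] (size 1, max 8) hi=[] (size 0) -> median=8
Step 2: insert 17 -> lo=[8] (size 1, max 8) hi=[17] (size 1, min 17) -> median=12.5
Step 3: insert 19 -> lo=[8, 17] (size 2, max 17) hi=[19] (size 1, min 19) -> median=17
Step 4: insert 18 -> lo=[8, 17] (size 2, max 17) hi=[18, 19] (size 2, min 18) -> median=17.5
Step 5: insert 22 -> lo=[8, 17, 18] (size 3, max 18) hi=[19, 22] (size 2, min 19) -> median=18
Step 6: insert 12 -> lo=[8, 12, 17] (size 3, max 17) hi=[18, 19, 22] (size 3, min 18) -> median=17.5
Step 7: insert 45 -> lo=[8, 12, 17, 18] (size 4, max 18) hi=[19, 22, 45] (size 3, min 19) -> median=18
Step 8: insert 18 -> lo=[8, 12, 17, 18] (size 4, max 18) hi=[18, 19, 22, 45] (size 4, min 18) -> median=18
Step 9: insert 35 -> lo=[8, 12, 17, 18, 18] (size 5, max 18) hi=[19, 22, 35, 45] (size 4, min 19) -> median=18
Step 10: insert 44 -> lo=[8, 12, 17, 18, 18] (size 5, max 18) hi=[19, 22, 35, 44, 45] (size 5, min 19) -> median=18.5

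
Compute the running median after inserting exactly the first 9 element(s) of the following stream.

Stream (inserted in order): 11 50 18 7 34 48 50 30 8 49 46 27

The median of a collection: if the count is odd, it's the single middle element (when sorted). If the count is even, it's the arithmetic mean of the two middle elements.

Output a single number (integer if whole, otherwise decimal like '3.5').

Answer: 30

Derivation:
Step 1: insert 11 -> lo=[11] (size 1, max 11) hi=[] (size 0) -> median=11
Step 2: insert 50 -> lo=[11] (size 1, max 11) hi=[50] (size 1, min 50) -> median=30.5
Step 3: insert 18 -> lo=[11, 18] (size 2, max 18) hi=[50] (size 1, min 50) -> median=18
Step 4: insert 7 -> lo=[7, 11] (size 2, max 11) hi=[18, 50] (size 2, min 18) -> median=14.5
Step 5: insert 34 -> lo=[7, 11, 18] (size 3, max 18) hi=[34, 50] (size 2, min 34) -> median=18
Step 6: insert 48 -> lo=[7, 11, 18] (size 3, max 18) hi=[34, 48, 50] (size 3, min 34) -> median=26
Step 7: insert 50 -> lo=[7, 11, 18, 34] (size 4, max 34) hi=[48, 50, 50] (size 3, min 48) -> median=34
Step 8: insert 30 -> lo=[7, 11, 18, 30] (size 4, max 30) hi=[34, 48, 50, 50] (size 4, min 34) -> median=32
Step 9: insert 8 -> lo=[7, 8, 11, 18, 30] (size 5, max 30) hi=[34, 48, 50, 50] (size 4, min 34) -> median=30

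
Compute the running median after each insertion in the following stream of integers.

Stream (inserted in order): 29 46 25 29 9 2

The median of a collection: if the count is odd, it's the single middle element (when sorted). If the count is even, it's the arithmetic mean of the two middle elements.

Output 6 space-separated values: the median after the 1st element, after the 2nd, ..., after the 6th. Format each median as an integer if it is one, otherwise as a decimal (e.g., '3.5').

Step 1: insert 29 -> lo=[29] (size 1, max 29) hi=[] (size 0) -> median=29
Step 2: insert 46 -> lo=[29] (size 1, max 29) hi=[46] (size 1, min 46) -> median=37.5
Step 3: insert 25 -> lo=[25, 29] (size 2, max 29) hi=[46] (size 1, min 46) -> median=29
Step 4: insert 29 -> lo=[25, 29] (size 2, max 29) hi=[29, 46] (size 2, min 29) -> median=29
Step 5: insert 9 -> lo=[9, 25, 29] (size 3, max 29) hi=[29, 46] (size 2, min 29) -> median=29
Step 6: insert 2 -> lo=[2, 9, 25] (size 3, max 25) hi=[29, 29, 46] (size 3, min 29) -> median=27

Answer: 29 37.5 29 29 29 27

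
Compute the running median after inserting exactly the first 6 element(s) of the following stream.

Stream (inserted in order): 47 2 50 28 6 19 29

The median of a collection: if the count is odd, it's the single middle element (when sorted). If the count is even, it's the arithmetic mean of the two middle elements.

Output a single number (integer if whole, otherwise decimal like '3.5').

Step 1: insert 47 -> lo=[47] (size 1, max 47) hi=[] (size 0) -> median=47
Step 2: insert 2 -> lo=[2] (size 1, max 2) hi=[47] (size 1, min 47) -> median=24.5
Step 3: insert 50 -> lo=[2, 47] (size 2, max 47) hi=[50] (size 1, min 50) -> median=47
Step 4: insert 28 -> lo=[2, 28] (size 2, max 28) hi=[47, 50] (size 2, min 47) -> median=37.5
Step 5: insert 6 -> lo=[2, 6, 28] (size 3, max 28) hi=[47, 50] (size 2, min 47) -> median=28
Step 6: insert 19 -> lo=[2, 6, 19] (size 3, max 19) hi=[28, 47, 50] (size 3, min 28) -> median=23.5

Answer: 23.5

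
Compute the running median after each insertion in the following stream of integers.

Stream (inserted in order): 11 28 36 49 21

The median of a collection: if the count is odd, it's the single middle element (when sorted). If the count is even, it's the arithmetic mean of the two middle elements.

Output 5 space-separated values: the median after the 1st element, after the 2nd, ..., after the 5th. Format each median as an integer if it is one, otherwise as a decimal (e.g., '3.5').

Answer: 11 19.5 28 32 28

Derivation:
Step 1: insert 11 -> lo=[11] (size 1, max 11) hi=[] (size 0) -> median=11
Step 2: insert 28 -> lo=[11] (size 1, max 11) hi=[28] (size 1, min 28) -> median=19.5
Step 3: insert 36 -> lo=[11, 28] (size 2, max 28) hi=[36] (size 1, min 36) -> median=28
Step 4: insert 49 -> lo=[11, 28] (size 2, max 28) hi=[36, 49] (size 2, min 36) -> median=32
Step 5: insert 21 -> lo=[11, 21, 28] (size 3, max 28) hi=[36, 49] (size 2, min 36) -> median=28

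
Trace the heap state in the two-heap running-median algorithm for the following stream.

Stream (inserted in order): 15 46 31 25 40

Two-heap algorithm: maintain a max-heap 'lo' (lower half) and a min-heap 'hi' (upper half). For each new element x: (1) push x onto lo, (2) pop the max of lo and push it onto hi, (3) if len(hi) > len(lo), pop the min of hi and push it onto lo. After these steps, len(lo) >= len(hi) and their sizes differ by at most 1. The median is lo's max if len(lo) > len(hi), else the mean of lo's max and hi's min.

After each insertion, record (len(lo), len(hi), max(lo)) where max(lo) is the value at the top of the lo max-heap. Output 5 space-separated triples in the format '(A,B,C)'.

Step 1: insert 15 -> lo=[15] hi=[] -> (len(lo)=1, len(hi)=0, max(lo)=15)
Step 2: insert 46 -> lo=[15] hi=[46] -> (len(lo)=1, len(hi)=1, max(lo)=15)
Step 3: insert 31 -> lo=[15, 31] hi=[46] -> (len(lo)=2, len(hi)=1, max(lo)=31)
Step 4: insert 25 -> lo=[15, 25] hi=[31, 46] -> (len(lo)=2, len(hi)=2, max(lo)=25)
Step 5: insert 40 -> lo=[15, 25, 31] hi=[40, 46] -> (len(lo)=3, len(hi)=2, max(lo)=31)

Answer: (1,0,15) (1,1,15) (2,1,31) (2,2,25) (3,2,31)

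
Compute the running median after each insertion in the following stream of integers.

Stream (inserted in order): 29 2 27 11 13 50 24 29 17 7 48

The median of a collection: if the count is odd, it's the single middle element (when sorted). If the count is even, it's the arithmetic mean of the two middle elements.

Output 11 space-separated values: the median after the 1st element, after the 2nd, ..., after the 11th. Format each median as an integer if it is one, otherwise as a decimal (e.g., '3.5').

Step 1: insert 29 -> lo=[29] (size 1, max 29) hi=[] (size 0) -> median=29
Step 2: insert 2 -> lo=[2] (size 1, max 2) hi=[29] (size 1, min 29) -> median=15.5
Step 3: insert 27 -> lo=[2, 27] (size 2, max 27) hi=[29] (size 1, min 29) -> median=27
Step 4: insert 11 -> lo=[2, 11] (size 2, max 11) hi=[27, 29] (size 2, min 27) -> median=19
Step 5: insert 13 -> lo=[2, 11, 13] (size 3, max 13) hi=[27, 29] (size 2, min 27) -> median=13
Step 6: insert 50 -> lo=[2, 11, 13] (size 3, max 13) hi=[27, 29, 50] (size 3, min 27) -> median=20
Step 7: insert 24 -> lo=[2, 11, 13, 24] (size 4, max 24) hi=[27, 29, 50] (size 3, min 27) -> median=24
Step 8: insert 29 -> lo=[2, 11, 13, 24] (size 4, max 24) hi=[27, 29, 29, 50] (size 4, min 27) -> median=25.5
Step 9: insert 17 -> lo=[2, 11, 13, 17, 24] (size 5, max 24) hi=[27, 29, 29, 50] (size 4, min 27) -> median=24
Step 10: insert 7 -> lo=[2, 7, 11, 13, 17] (size 5, max 17) hi=[24, 27, 29, 29, 50] (size 5, min 24) -> median=20.5
Step 11: insert 48 -> lo=[2, 7, 11, 13, 17, 24] (size 6, max 24) hi=[27, 29, 29, 48, 50] (size 5, min 27) -> median=24

Answer: 29 15.5 27 19 13 20 24 25.5 24 20.5 24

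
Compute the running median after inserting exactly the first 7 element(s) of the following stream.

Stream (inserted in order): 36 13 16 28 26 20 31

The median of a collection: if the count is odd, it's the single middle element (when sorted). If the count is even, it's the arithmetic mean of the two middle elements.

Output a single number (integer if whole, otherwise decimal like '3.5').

Step 1: insert 36 -> lo=[36] (size 1, max 36) hi=[] (size 0) -> median=36
Step 2: insert 13 -> lo=[13] (size 1, max 13) hi=[36] (size 1, min 36) -> median=24.5
Step 3: insert 16 -> lo=[13, 16] (size 2, max 16) hi=[36] (size 1, min 36) -> median=16
Step 4: insert 28 -> lo=[13, 16] (size 2, max 16) hi=[28, 36] (size 2, min 28) -> median=22
Step 5: insert 26 -> lo=[13, 16, 26] (size 3, max 26) hi=[28, 36] (size 2, min 28) -> median=26
Step 6: insert 20 -> lo=[13, 16, 20] (size 3, max 20) hi=[26, 28, 36] (size 3, min 26) -> median=23
Step 7: insert 31 -> lo=[13, 16, 20, 26] (size 4, max 26) hi=[28, 31, 36] (size 3, min 28) -> median=26

Answer: 26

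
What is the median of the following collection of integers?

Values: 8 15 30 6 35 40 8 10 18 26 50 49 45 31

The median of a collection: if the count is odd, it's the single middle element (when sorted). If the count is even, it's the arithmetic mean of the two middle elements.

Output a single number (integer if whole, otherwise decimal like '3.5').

Step 1: insert 8 -> lo=[8] (size 1, max 8) hi=[] (size 0) -> median=8
Step 2: insert 15 -> lo=[8] (size 1, max 8) hi=[15] (size 1, min 15) -> median=11.5
Step 3: insert 30 -> lo=[8, 15] (size 2, max 15) hi=[30] (size 1, min 30) -> median=15
Step 4: insert 6 -> lo=[6, 8] (size 2, max 8) hi=[15, 30] (size 2, min 15) -> median=11.5
Step 5: insert 35 -> lo=[6, 8, 15] (size 3, max 15) hi=[30, 35] (size 2, min 30) -> median=15
Step 6: insert 40 -> lo=[6, 8, 15] (size 3, max 15) hi=[30, 35, 40] (size 3, min 30) -> median=22.5
Step 7: insert 8 -> lo=[6, 8, 8, 15] (size 4, max 15) hi=[30, 35, 40] (size 3, min 30) -> median=15
Step 8: insert 10 -> lo=[6, 8, 8, 10] (size 4, max 10) hi=[15, 30, 35, 40] (size 4, min 15) -> median=12.5
Step 9: insert 18 -> lo=[6, 8, 8, 10, 15] (size 5, max 15) hi=[18, 30, 35, 40] (size 4, min 18) -> median=15
Step 10: insert 26 -> lo=[6, 8, 8, 10, 15] (size 5, max 15) hi=[18, 26, 30, 35, 40] (size 5, min 18) -> median=16.5
Step 11: insert 50 -> lo=[6, 8, 8, 10, 15, 18] (size 6, max 18) hi=[26, 30, 35, 40, 50] (size 5, min 26) -> median=18
Step 12: insert 49 -> lo=[6, 8, 8, 10, 15, 18] (size 6, max 18) hi=[26, 30, 35, 40, 49, 50] (size 6, min 26) -> median=22
Step 13: insert 45 -> lo=[6, 8, 8, 10, 15, 18, 26] (size 7, max 26) hi=[30, 35, 40, 45, 49, 50] (size 6, min 30) -> median=26
Step 14: insert 31 -> lo=[6, 8, 8, 10, 15, 18, 26] (size 7, max 26) hi=[30, 31, 35, 40, 45, 49, 50] (size 7, min 30) -> median=28

Answer: 28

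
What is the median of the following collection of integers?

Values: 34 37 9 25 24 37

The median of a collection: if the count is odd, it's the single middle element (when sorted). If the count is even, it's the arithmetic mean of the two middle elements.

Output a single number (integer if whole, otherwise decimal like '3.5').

Answer: 29.5

Derivation:
Step 1: insert 34 -> lo=[34] (size 1, max 34) hi=[] (size 0) -> median=34
Step 2: insert 37 -> lo=[34] (size 1, max 34) hi=[37] (size 1, min 37) -> median=35.5
Step 3: insert 9 -> lo=[9, 34] (size 2, max 34) hi=[37] (size 1, min 37) -> median=34
Step 4: insert 25 -> lo=[9, 25] (size 2, max 25) hi=[34, 37] (size 2, min 34) -> median=29.5
Step 5: insert 24 -> lo=[9, 24, 25] (size 3, max 25) hi=[34, 37] (size 2, min 34) -> median=25
Step 6: insert 37 -> lo=[9, 24, 25] (size 3, max 25) hi=[34, 37, 37] (size 3, min 34) -> median=29.5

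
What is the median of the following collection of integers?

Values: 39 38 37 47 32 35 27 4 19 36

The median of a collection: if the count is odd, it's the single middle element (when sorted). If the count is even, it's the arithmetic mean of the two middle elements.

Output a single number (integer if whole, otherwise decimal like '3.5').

Answer: 35.5

Derivation:
Step 1: insert 39 -> lo=[39] (size 1, max 39) hi=[] (size 0) -> median=39
Step 2: insert 38 -> lo=[38] (size 1, max 38) hi=[39] (size 1, min 39) -> median=38.5
Step 3: insert 37 -> lo=[37, 38] (size 2, max 38) hi=[39] (size 1, min 39) -> median=38
Step 4: insert 47 -> lo=[37, 38] (size 2, max 38) hi=[39, 47] (size 2, min 39) -> median=38.5
Step 5: insert 32 -> lo=[32, 37, 38] (size 3, max 38) hi=[39, 47] (size 2, min 39) -> median=38
Step 6: insert 35 -> lo=[32, 35, 37] (size 3, max 37) hi=[38, 39, 47] (size 3, min 38) -> median=37.5
Step 7: insert 27 -> lo=[27, 32, 35, 37] (size 4, max 37) hi=[38, 39, 47] (size 3, min 38) -> median=37
Step 8: insert 4 -> lo=[4, 27, 32, 35] (size 4, max 35) hi=[37, 38, 39, 47] (size 4, min 37) -> median=36
Step 9: insert 19 -> lo=[4, 19, 27, 32, 35] (size 5, max 35) hi=[37, 38, 39, 47] (size 4, min 37) -> median=35
Step 10: insert 36 -> lo=[4, 19, 27, 32, 35] (size 5, max 35) hi=[36, 37, 38, 39, 47] (size 5, min 36) -> median=35.5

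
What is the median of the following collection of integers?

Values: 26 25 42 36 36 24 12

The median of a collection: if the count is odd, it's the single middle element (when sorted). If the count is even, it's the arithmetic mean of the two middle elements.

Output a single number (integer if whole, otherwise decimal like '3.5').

Answer: 26

Derivation:
Step 1: insert 26 -> lo=[26] (size 1, max 26) hi=[] (size 0) -> median=26
Step 2: insert 25 -> lo=[25] (size 1, max 25) hi=[26] (size 1, min 26) -> median=25.5
Step 3: insert 42 -> lo=[25, 26] (size 2, max 26) hi=[42] (size 1, min 42) -> median=26
Step 4: insert 36 -> lo=[25, 26] (size 2, max 26) hi=[36, 42] (size 2, min 36) -> median=31
Step 5: insert 36 -> lo=[25, 26, 36] (size 3, max 36) hi=[36, 42] (size 2, min 36) -> median=36
Step 6: insert 24 -> lo=[24, 25, 26] (size 3, max 26) hi=[36, 36, 42] (size 3, min 36) -> median=31
Step 7: insert 12 -> lo=[12, 24, 25, 26] (size 4, max 26) hi=[36, 36, 42] (size 3, min 36) -> median=26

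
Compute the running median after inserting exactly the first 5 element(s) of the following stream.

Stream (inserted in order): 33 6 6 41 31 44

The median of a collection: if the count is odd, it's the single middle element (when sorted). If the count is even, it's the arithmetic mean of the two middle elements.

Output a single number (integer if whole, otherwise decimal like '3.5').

Step 1: insert 33 -> lo=[33] (size 1, max 33) hi=[] (size 0) -> median=33
Step 2: insert 6 -> lo=[6] (size 1, max 6) hi=[33] (size 1, min 33) -> median=19.5
Step 3: insert 6 -> lo=[6, 6] (size 2, max 6) hi=[33] (size 1, min 33) -> median=6
Step 4: insert 41 -> lo=[6, 6] (size 2, max 6) hi=[33, 41] (size 2, min 33) -> median=19.5
Step 5: insert 31 -> lo=[6, 6, 31] (size 3, max 31) hi=[33, 41] (size 2, min 33) -> median=31

Answer: 31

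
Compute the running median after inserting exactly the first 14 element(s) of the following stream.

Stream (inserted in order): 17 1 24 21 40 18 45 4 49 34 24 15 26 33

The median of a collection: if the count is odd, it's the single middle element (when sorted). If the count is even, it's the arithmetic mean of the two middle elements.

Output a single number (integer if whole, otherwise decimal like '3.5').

Answer: 24

Derivation:
Step 1: insert 17 -> lo=[17] (size 1, max 17) hi=[] (size 0) -> median=17
Step 2: insert 1 -> lo=[1] (size 1, max 1) hi=[17] (size 1, min 17) -> median=9
Step 3: insert 24 -> lo=[1, 17] (size 2, max 17) hi=[24] (size 1, min 24) -> median=17
Step 4: insert 21 -> lo=[1, 17] (size 2, max 17) hi=[21, 24] (size 2, min 21) -> median=19
Step 5: insert 40 -> lo=[1, 17, 21] (size 3, max 21) hi=[24, 40] (size 2, min 24) -> median=21
Step 6: insert 18 -> lo=[1, 17, 18] (size 3, max 18) hi=[21, 24, 40] (size 3, min 21) -> median=19.5
Step 7: insert 45 -> lo=[1, 17, 18, 21] (size 4, max 21) hi=[24, 40, 45] (size 3, min 24) -> median=21
Step 8: insert 4 -> lo=[1, 4, 17, 18] (size 4, max 18) hi=[21, 24, 40, 45] (size 4, min 21) -> median=19.5
Step 9: insert 49 -> lo=[1, 4, 17, 18, 21] (size 5, max 21) hi=[24, 40, 45, 49] (size 4, min 24) -> median=21
Step 10: insert 34 -> lo=[1, 4, 17, 18, 21] (size 5, max 21) hi=[24, 34, 40, 45, 49] (size 5, min 24) -> median=22.5
Step 11: insert 24 -> lo=[1, 4, 17, 18, 21, 24] (size 6, max 24) hi=[24, 34, 40, 45, 49] (size 5, min 24) -> median=24
Step 12: insert 15 -> lo=[1, 4, 15, 17, 18, 21] (size 6, max 21) hi=[24, 24, 34, 40, 45, 49] (size 6, min 24) -> median=22.5
Step 13: insert 26 -> lo=[1, 4, 15, 17, 18, 21, 24] (size 7, max 24) hi=[24, 26, 34, 40, 45, 49] (size 6, min 24) -> median=24
Step 14: insert 33 -> lo=[1, 4, 15, 17, 18, 21, 24] (size 7, max 24) hi=[24, 26, 33, 34, 40, 45, 49] (size 7, min 24) -> median=24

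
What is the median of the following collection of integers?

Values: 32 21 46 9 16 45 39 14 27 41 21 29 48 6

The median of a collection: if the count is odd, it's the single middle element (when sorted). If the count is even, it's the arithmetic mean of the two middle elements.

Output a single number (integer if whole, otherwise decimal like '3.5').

Step 1: insert 32 -> lo=[32] (size 1, max 32) hi=[] (size 0) -> median=32
Step 2: insert 21 -> lo=[21] (size 1, max 21) hi=[32] (size 1, min 32) -> median=26.5
Step 3: insert 46 -> lo=[21, 32] (size 2, max 32) hi=[46] (size 1, min 46) -> median=32
Step 4: insert 9 -> lo=[9, 21] (size 2, max 21) hi=[32, 46] (size 2, min 32) -> median=26.5
Step 5: insert 16 -> lo=[9, 16, 21] (size 3, max 21) hi=[32, 46] (size 2, min 32) -> median=21
Step 6: insert 45 -> lo=[9, 16, 21] (size 3, max 21) hi=[32, 45, 46] (size 3, min 32) -> median=26.5
Step 7: insert 39 -> lo=[9, 16, 21, 32] (size 4, max 32) hi=[39, 45, 46] (size 3, min 39) -> median=32
Step 8: insert 14 -> lo=[9, 14, 16, 21] (size 4, max 21) hi=[32, 39, 45, 46] (size 4, min 32) -> median=26.5
Step 9: insert 27 -> lo=[9, 14, 16, 21, 27] (size 5, max 27) hi=[32, 39, 45, 46] (size 4, min 32) -> median=27
Step 10: insert 41 -> lo=[9, 14, 16, 21, 27] (size 5, max 27) hi=[32, 39, 41, 45, 46] (size 5, min 32) -> median=29.5
Step 11: insert 21 -> lo=[9, 14, 16, 21, 21, 27] (size 6, max 27) hi=[32, 39, 41, 45, 46] (size 5, min 32) -> median=27
Step 12: insert 29 -> lo=[9, 14, 16, 21, 21, 27] (size 6, max 27) hi=[29, 32, 39, 41, 45, 46] (size 6, min 29) -> median=28
Step 13: insert 48 -> lo=[9, 14, 16, 21, 21, 27, 29] (size 7, max 29) hi=[32, 39, 41, 45, 46, 48] (size 6, min 32) -> median=29
Step 14: insert 6 -> lo=[6, 9, 14, 16, 21, 21, 27] (size 7, max 27) hi=[29, 32, 39, 41, 45, 46, 48] (size 7, min 29) -> median=28

Answer: 28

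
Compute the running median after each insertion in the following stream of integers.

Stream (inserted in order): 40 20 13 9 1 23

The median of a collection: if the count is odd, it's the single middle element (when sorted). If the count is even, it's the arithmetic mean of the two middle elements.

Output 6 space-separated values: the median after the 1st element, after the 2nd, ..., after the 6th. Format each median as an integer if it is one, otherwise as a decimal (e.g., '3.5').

Step 1: insert 40 -> lo=[40] (size 1, max 40) hi=[] (size 0) -> median=40
Step 2: insert 20 -> lo=[20] (size 1, max 20) hi=[40] (size 1, min 40) -> median=30
Step 3: insert 13 -> lo=[13, 20] (size 2, max 20) hi=[40] (size 1, min 40) -> median=20
Step 4: insert 9 -> lo=[9, 13] (size 2, max 13) hi=[20, 40] (size 2, min 20) -> median=16.5
Step 5: insert 1 -> lo=[1, 9, 13] (size 3, max 13) hi=[20, 40] (size 2, min 20) -> median=13
Step 6: insert 23 -> lo=[1, 9, 13] (size 3, max 13) hi=[20, 23, 40] (size 3, min 20) -> median=16.5

Answer: 40 30 20 16.5 13 16.5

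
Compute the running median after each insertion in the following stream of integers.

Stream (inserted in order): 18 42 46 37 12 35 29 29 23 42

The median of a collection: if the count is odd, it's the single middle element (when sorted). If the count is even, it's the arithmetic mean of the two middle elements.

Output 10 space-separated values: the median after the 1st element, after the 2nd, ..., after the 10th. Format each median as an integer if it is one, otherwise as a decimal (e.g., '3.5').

Step 1: insert 18 -> lo=[18] (size 1, max 18) hi=[] (size 0) -> median=18
Step 2: insert 42 -> lo=[18] (size 1, max 18) hi=[42] (size 1, min 42) -> median=30
Step 3: insert 46 -> lo=[18, 42] (size 2, max 42) hi=[46] (size 1, min 46) -> median=42
Step 4: insert 37 -> lo=[18, 37] (size 2, max 37) hi=[42, 46] (size 2, min 42) -> median=39.5
Step 5: insert 12 -> lo=[12, 18, 37] (size 3, max 37) hi=[42, 46] (size 2, min 42) -> median=37
Step 6: insert 35 -> lo=[12, 18, 35] (size 3, max 35) hi=[37, 42, 46] (size 3, min 37) -> median=36
Step 7: insert 29 -> lo=[12, 18, 29, 35] (size 4, max 35) hi=[37, 42, 46] (size 3, min 37) -> median=35
Step 8: insert 29 -> lo=[12, 18, 29, 29] (size 4, max 29) hi=[35, 37, 42, 46] (size 4, min 35) -> median=32
Step 9: insert 23 -> lo=[12, 18, 23, 29, 29] (size 5, max 29) hi=[35, 37, 42, 46] (size 4, min 35) -> median=29
Step 10: insert 42 -> lo=[12, 18, 23, 29, 29] (size 5, max 29) hi=[35, 37, 42, 42, 46] (size 5, min 35) -> median=32

Answer: 18 30 42 39.5 37 36 35 32 29 32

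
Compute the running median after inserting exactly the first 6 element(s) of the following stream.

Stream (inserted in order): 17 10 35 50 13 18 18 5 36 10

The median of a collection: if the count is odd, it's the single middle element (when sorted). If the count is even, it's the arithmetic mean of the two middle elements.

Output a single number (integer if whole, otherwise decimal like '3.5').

Answer: 17.5

Derivation:
Step 1: insert 17 -> lo=[17] (size 1, max 17) hi=[] (size 0) -> median=17
Step 2: insert 10 -> lo=[10] (size 1, max 10) hi=[17] (size 1, min 17) -> median=13.5
Step 3: insert 35 -> lo=[10, 17] (size 2, max 17) hi=[35] (size 1, min 35) -> median=17
Step 4: insert 50 -> lo=[10, 17] (size 2, max 17) hi=[35, 50] (size 2, min 35) -> median=26
Step 5: insert 13 -> lo=[10, 13, 17] (size 3, max 17) hi=[35, 50] (size 2, min 35) -> median=17
Step 6: insert 18 -> lo=[10, 13, 17] (size 3, max 17) hi=[18, 35, 50] (size 3, min 18) -> median=17.5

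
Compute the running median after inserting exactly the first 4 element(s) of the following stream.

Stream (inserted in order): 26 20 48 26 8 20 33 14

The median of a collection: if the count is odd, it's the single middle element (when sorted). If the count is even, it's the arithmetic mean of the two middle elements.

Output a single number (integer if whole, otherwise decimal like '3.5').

Answer: 26

Derivation:
Step 1: insert 26 -> lo=[26] (size 1, max 26) hi=[] (size 0) -> median=26
Step 2: insert 20 -> lo=[20] (size 1, max 20) hi=[26] (size 1, min 26) -> median=23
Step 3: insert 48 -> lo=[20, 26] (size 2, max 26) hi=[48] (size 1, min 48) -> median=26
Step 4: insert 26 -> lo=[20, 26] (size 2, max 26) hi=[26, 48] (size 2, min 26) -> median=26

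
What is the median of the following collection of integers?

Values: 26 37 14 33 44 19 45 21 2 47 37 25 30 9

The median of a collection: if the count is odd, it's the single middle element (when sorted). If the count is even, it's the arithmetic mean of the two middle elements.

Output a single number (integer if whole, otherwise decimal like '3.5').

Step 1: insert 26 -> lo=[26] (size 1, max 26) hi=[] (size 0) -> median=26
Step 2: insert 37 -> lo=[26] (size 1, max 26) hi=[37] (size 1, min 37) -> median=31.5
Step 3: insert 14 -> lo=[14, 26] (size 2, max 26) hi=[37] (size 1, min 37) -> median=26
Step 4: insert 33 -> lo=[14, 26] (size 2, max 26) hi=[33, 37] (size 2, min 33) -> median=29.5
Step 5: insert 44 -> lo=[14, 26, 33] (size 3, max 33) hi=[37, 44] (size 2, min 37) -> median=33
Step 6: insert 19 -> lo=[14, 19, 26] (size 3, max 26) hi=[33, 37, 44] (size 3, min 33) -> median=29.5
Step 7: insert 45 -> lo=[14, 19, 26, 33] (size 4, max 33) hi=[37, 44, 45] (size 3, min 37) -> median=33
Step 8: insert 21 -> lo=[14, 19, 21, 26] (size 4, max 26) hi=[33, 37, 44, 45] (size 4, min 33) -> median=29.5
Step 9: insert 2 -> lo=[2, 14, 19, 21, 26] (size 5, max 26) hi=[33, 37, 44, 45] (size 4, min 33) -> median=26
Step 10: insert 47 -> lo=[2, 14, 19, 21, 26] (size 5, max 26) hi=[33, 37, 44, 45, 47] (size 5, min 33) -> median=29.5
Step 11: insert 37 -> lo=[2, 14, 19, 21, 26, 33] (size 6, max 33) hi=[37, 37, 44, 45, 47] (size 5, min 37) -> median=33
Step 12: insert 25 -> lo=[2, 14, 19, 21, 25, 26] (size 6, max 26) hi=[33, 37, 37, 44, 45, 47] (size 6, min 33) -> median=29.5
Step 13: insert 30 -> lo=[2, 14, 19, 21, 25, 26, 30] (size 7, max 30) hi=[33, 37, 37, 44, 45, 47] (size 6, min 33) -> median=30
Step 14: insert 9 -> lo=[2, 9, 14, 19, 21, 25, 26] (size 7, max 26) hi=[30, 33, 37, 37, 44, 45, 47] (size 7, min 30) -> median=28

Answer: 28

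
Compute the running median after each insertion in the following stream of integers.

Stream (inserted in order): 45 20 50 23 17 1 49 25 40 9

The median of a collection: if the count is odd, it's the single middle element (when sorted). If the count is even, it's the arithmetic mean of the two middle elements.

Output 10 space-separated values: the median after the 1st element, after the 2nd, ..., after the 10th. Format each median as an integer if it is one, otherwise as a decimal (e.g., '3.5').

Step 1: insert 45 -> lo=[45] (size 1, max 45) hi=[] (size 0) -> median=45
Step 2: insert 20 -> lo=[20] (size 1, max 20) hi=[45] (size 1, min 45) -> median=32.5
Step 3: insert 50 -> lo=[20, 45] (size 2, max 45) hi=[50] (size 1, min 50) -> median=45
Step 4: insert 23 -> lo=[20, 23] (size 2, max 23) hi=[45, 50] (size 2, min 45) -> median=34
Step 5: insert 17 -> lo=[17, 20, 23] (size 3, max 23) hi=[45, 50] (size 2, min 45) -> median=23
Step 6: insert 1 -> lo=[1, 17, 20] (size 3, max 20) hi=[23, 45, 50] (size 3, min 23) -> median=21.5
Step 7: insert 49 -> lo=[1, 17, 20, 23] (size 4, max 23) hi=[45, 49, 50] (size 3, min 45) -> median=23
Step 8: insert 25 -> lo=[1, 17, 20, 23] (size 4, max 23) hi=[25, 45, 49, 50] (size 4, min 25) -> median=24
Step 9: insert 40 -> lo=[1, 17, 20, 23, 25] (size 5, max 25) hi=[40, 45, 49, 50] (size 4, min 40) -> median=25
Step 10: insert 9 -> lo=[1, 9, 17, 20, 23] (size 5, max 23) hi=[25, 40, 45, 49, 50] (size 5, min 25) -> median=24

Answer: 45 32.5 45 34 23 21.5 23 24 25 24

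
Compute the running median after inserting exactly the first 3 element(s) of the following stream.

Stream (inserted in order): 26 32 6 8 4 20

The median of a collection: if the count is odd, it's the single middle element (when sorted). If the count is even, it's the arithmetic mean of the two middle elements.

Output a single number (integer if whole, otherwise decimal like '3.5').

Step 1: insert 26 -> lo=[26] (size 1, max 26) hi=[] (size 0) -> median=26
Step 2: insert 32 -> lo=[26] (size 1, max 26) hi=[32] (size 1, min 32) -> median=29
Step 3: insert 6 -> lo=[6, 26] (size 2, max 26) hi=[32] (size 1, min 32) -> median=26

Answer: 26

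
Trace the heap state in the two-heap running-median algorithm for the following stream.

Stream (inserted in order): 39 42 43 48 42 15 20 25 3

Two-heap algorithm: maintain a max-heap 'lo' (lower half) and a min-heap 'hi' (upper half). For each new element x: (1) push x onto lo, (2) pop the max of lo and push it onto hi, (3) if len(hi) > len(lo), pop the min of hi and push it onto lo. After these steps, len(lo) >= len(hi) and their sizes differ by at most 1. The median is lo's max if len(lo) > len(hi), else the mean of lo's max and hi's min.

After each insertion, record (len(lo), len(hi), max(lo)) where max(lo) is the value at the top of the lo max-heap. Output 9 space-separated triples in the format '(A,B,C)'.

Step 1: insert 39 -> lo=[39] hi=[] -> (len(lo)=1, len(hi)=0, max(lo)=39)
Step 2: insert 42 -> lo=[39] hi=[42] -> (len(lo)=1, len(hi)=1, max(lo)=39)
Step 3: insert 43 -> lo=[39, 42] hi=[43] -> (len(lo)=2, len(hi)=1, max(lo)=42)
Step 4: insert 48 -> lo=[39, 42] hi=[43, 48] -> (len(lo)=2, len(hi)=2, max(lo)=42)
Step 5: insert 42 -> lo=[39, 42, 42] hi=[43, 48] -> (len(lo)=3, len(hi)=2, max(lo)=42)
Step 6: insert 15 -> lo=[15, 39, 42] hi=[42, 43, 48] -> (len(lo)=3, len(hi)=3, max(lo)=42)
Step 7: insert 20 -> lo=[15, 20, 39, 42] hi=[42, 43, 48] -> (len(lo)=4, len(hi)=3, max(lo)=42)
Step 8: insert 25 -> lo=[15, 20, 25, 39] hi=[42, 42, 43, 48] -> (len(lo)=4, len(hi)=4, max(lo)=39)
Step 9: insert 3 -> lo=[3, 15, 20, 25, 39] hi=[42, 42, 43, 48] -> (len(lo)=5, len(hi)=4, max(lo)=39)

Answer: (1,0,39) (1,1,39) (2,1,42) (2,2,42) (3,2,42) (3,3,42) (4,3,42) (4,4,39) (5,4,39)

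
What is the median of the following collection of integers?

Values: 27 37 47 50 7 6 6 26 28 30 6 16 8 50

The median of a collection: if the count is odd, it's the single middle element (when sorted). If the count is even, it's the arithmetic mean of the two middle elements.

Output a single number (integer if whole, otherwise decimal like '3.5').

Answer: 26.5

Derivation:
Step 1: insert 27 -> lo=[27] (size 1, max 27) hi=[] (size 0) -> median=27
Step 2: insert 37 -> lo=[27] (size 1, max 27) hi=[37] (size 1, min 37) -> median=32
Step 3: insert 47 -> lo=[27, 37] (size 2, max 37) hi=[47] (size 1, min 47) -> median=37
Step 4: insert 50 -> lo=[27, 37] (size 2, max 37) hi=[47, 50] (size 2, min 47) -> median=42
Step 5: insert 7 -> lo=[7, 27, 37] (size 3, max 37) hi=[47, 50] (size 2, min 47) -> median=37
Step 6: insert 6 -> lo=[6, 7, 27] (size 3, max 27) hi=[37, 47, 50] (size 3, min 37) -> median=32
Step 7: insert 6 -> lo=[6, 6, 7, 27] (size 4, max 27) hi=[37, 47, 50] (size 3, min 37) -> median=27
Step 8: insert 26 -> lo=[6, 6, 7, 26] (size 4, max 26) hi=[27, 37, 47, 50] (size 4, min 27) -> median=26.5
Step 9: insert 28 -> lo=[6, 6, 7, 26, 27] (size 5, max 27) hi=[28, 37, 47, 50] (size 4, min 28) -> median=27
Step 10: insert 30 -> lo=[6, 6, 7, 26, 27] (size 5, max 27) hi=[28, 30, 37, 47, 50] (size 5, min 28) -> median=27.5
Step 11: insert 6 -> lo=[6, 6, 6, 7, 26, 27] (size 6, max 27) hi=[28, 30, 37, 47, 50] (size 5, min 28) -> median=27
Step 12: insert 16 -> lo=[6, 6, 6, 7, 16, 26] (size 6, max 26) hi=[27, 28, 30, 37, 47, 50] (size 6, min 27) -> median=26.5
Step 13: insert 8 -> lo=[6, 6, 6, 7, 8, 16, 26] (size 7, max 26) hi=[27, 28, 30, 37, 47, 50] (size 6, min 27) -> median=26
Step 14: insert 50 -> lo=[6, 6, 6, 7, 8, 16, 26] (size 7, max 26) hi=[27, 28, 30, 37, 47, 50, 50] (size 7, min 27) -> median=26.5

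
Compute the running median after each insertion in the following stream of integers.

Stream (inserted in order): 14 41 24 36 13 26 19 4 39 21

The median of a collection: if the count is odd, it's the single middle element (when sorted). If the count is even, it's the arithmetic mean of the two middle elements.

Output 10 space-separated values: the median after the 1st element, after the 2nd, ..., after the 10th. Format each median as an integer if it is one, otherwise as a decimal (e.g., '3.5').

Step 1: insert 14 -> lo=[14] (size 1, max 14) hi=[] (size 0) -> median=14
Step 2: insert 41 -> lo=[14] (size 1, max 14) hi=[41] (size 1, min 41) -> median=27.5
Step 3: insert 24 -> lo=[14, 24] (size 2, max 24) hi=[41] (size 1, min 41) -> median=24
Step 4: insert 36 -> lo=[14, 24] (size 2, max 24) hi=[36, 41] (size 2, min 36) -> median=30
Step 5: insert 13 -> lo=[13, 14, 24] (size 3, max 24) hi=[36, 41] (size 2, min 36) -> median=24
Step 6: insert 26 -> lo=[13, 14, 24] (size 3, max 24) hi=[26, 36, 41] (size 3, min 26) -> median=25
Step 7: insert 19 -> lo=[13, 14, 19, 24] (size 4, max 24) hi=[26, 36, 41] (size 3, min 26) -> median=24
Step 8: insert 4 -> lo=[4, 13, 14, 19] (size 4, max 19) hi=[24, 26, 36, 41] (size 4, min 24) -> median=21.5
Step 9: insert 39 -> lo=[4, 13, 14, 19, 24] (size 5, max 24) hi=[26, 36, 39, 41] (size 4, min 26) -> median=24
Step 10: insert 21 -> lo=[4, 13, 14, 19, 21] (size 5, max 21) hi=[24, 26, 36, 39, 41] (size 5, min 24) -> median=22.5

Answer: 14 27.5 24 30 24 25 24 21.5 24 22.5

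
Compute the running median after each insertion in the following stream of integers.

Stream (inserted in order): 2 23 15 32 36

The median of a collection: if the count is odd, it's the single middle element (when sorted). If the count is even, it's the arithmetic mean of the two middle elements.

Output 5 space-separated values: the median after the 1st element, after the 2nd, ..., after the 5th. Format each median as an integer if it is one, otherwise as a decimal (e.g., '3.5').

Answer: 2 12.5 15 19 23

Derivation:
Step 1: insert 2 -> lo=[2] (size 1, max 2) hi=[] (size 0) -> median=2
Step 2: insert 23 -> lo=[2] (size 1, max 2) hi=[23] (size 1, min 23) -> median=12.5
Step 3: insert 15 -> lo=[2, 15] (size 2, max 15) hi=[23] (size 1, min 23) -> median=15
Step 4: insert 32 -> lo=[2, 15] (size 2, max 15) hi=[23, 32] (size 2, min 23) -> median=19
Step 5: insert 36 -> lo=[2, 15, 23] (size 3, max 23) hi=[32, 36] (size 2, min 32) -> median=23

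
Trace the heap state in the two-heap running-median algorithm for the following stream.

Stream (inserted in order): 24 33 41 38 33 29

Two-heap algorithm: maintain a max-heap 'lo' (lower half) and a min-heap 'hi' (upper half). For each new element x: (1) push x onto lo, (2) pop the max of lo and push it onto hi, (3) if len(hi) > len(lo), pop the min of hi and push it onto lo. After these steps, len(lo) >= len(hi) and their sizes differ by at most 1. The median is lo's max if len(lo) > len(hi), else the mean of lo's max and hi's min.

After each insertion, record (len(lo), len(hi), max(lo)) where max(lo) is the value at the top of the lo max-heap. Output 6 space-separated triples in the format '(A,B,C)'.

Step 1: insert 24 -> lo=[24] hi=[] -> (len(lo)=1, len(hi)=0, max(lo)=24)
Step 2: insert 33 -> lo=[24] hi=[33] -> (len(lo)=1, len(hi)=1, max(lo)=24)
Step 3: insert 41 -> lo=[24, 33] hi=[41] -> (len(lo)=2, len(hi)=1, max(lo)=33)
Step 4: insert 38 -> lo=[24, 33] hi=[38, 41] -> (len(lo)=2, len(hi)=2, max(lo)=33)
Step 5: insert 33 -> lo=[24, 33, 33] hi=[38, 41] -> (len(lo)=3, len(hi)=2, max(lo)=33)
Step 6: insert 29 -> lo=[24, 29, 33] hi=[33, 38, 41] -> (len(lo)=3, len(hi)=3, max(lo)=33)

Answer: (1,0,24) (1,1,24) (2,1,33) (2,2,33) (3,2,33) (3,3,33)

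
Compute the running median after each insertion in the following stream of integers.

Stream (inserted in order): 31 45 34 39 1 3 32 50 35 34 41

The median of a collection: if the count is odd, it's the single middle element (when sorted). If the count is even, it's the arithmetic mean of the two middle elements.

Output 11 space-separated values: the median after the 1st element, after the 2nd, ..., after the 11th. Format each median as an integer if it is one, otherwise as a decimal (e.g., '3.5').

Step 1: insert 31 -> lo=[31] (size 1, max 31) hi=[] (size 0) -> median=31
Step 2: insert 45 -> lo=[31] (size 1, max 31) hi=[45] (size 1, min 45) -> median=38
Step 3: insert 34 -> lo=[31, 34] (size 2, max 34) hi=[45] (size 1, min 45) -> median=34
Step 4: insert 39 -> lo=[31, 34] (size 2, max 34) hi=[39, 45] (size 2, min 39) -> median=36.5
Step 5: insert 1 -> lo=[1, 31, 34] (size 3, max 34) hi=[39, 45] (size 2, min 39) -> median=34
Step 6: insert 3 -> lo=[1, 3, 31] (size 3, max 31) hi=[34, 39, 45] (size 3, min 34) -> median=32.5
Step 7: insert 32 -> lo=[1, 3, 31, 32] (size 4, max 32) hi=[34, 39, 45] (size 3, min 34) -> median=32
Step 8: insert 50 -> lo=[1, 3, 31, 32] (size 4, max 32) hi=[34, 39, 45, 50] (size 4, min 34) -> median=33
Step 9: insert 35 -> lo=[1, 3, 31, 32, 34] (size 5, max 34) hi=[35, 39, 45, 50] (size 4, min 35) -> median=34
Step 10: insert 34 -> lo=[1, 3, 31, 32, 34] (size 5, max 34) hi=[34, 35, 39, 45, 50] (size 5, min 34) -> median=34
Step 11: insert 41 -> lo=[1, 3, 31, 32, 34, 34] (size 6, max 34) hi=[35, 39, 41, 45, 50] (size 5, min 35) -> median=34

Answer: 31 38 34 36.5 34 32.5 32 33 34 34 34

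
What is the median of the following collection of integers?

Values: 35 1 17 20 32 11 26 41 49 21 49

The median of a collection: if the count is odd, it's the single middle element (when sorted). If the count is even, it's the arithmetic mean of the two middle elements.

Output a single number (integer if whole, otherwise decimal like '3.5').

Answer: 26

Derivation:
Step 1: insert 35 -> lo=[35] (size 1, max 35) hi=[] (size 0) -> median=35
Step 2: insert 1 -> lo=[1] (size 1, max 1) hi=[35] (size 1, min 35) -> median=18
Step 3: insert 17 -> lo=[1, 17] (size 2, max 17) hi=[35] (size 1, min 35) -> median=17
Step 4: insert 20 -> lo=[1, 17] (size 2, max 17) hi=[20, 35] (size 2, min 20) -> median=18.5
Step 5: insert 32 -> lo=[1, 17, 20] (size 3, max 20) hi=[32, 35] (size 2, min 32) -> median=20
Step 6: insert 11 -> lo=[1, 11, 17] (size 3, max 17) hi=[20, 32, 35] (size 3, min 20) -> median=18.5
Step 7: insert 26 -> lo=[1, 11, 17, 20] (size 4, max 20) hi=[26, 32, 35] (size 3, min 26) -> median=20
Step 8: insert 41 -> lo=[1, 11, 17, 20] (size 4, max 20) hi=[26, 32, 35, 41] (size 4, min 26) -> median=23
Step 9: insert 49 -> lo=[1, 11, 17, 20, 26] (size 5, max 26) hi=[32, 35, 41, 49] (size 4, min 32) -> median=26
Step 10: insert 21 -> lo=[1, 11, 17, 20, 21] (size 5, max 21) hi=[26, 32, 35, 41, 49] (size 5, min 26) -> median=23.5
Step 11: insert 49 -> lo=[1, 11, 17, 20, 21, 26] (size 6, max 26) hi=[32, 35, 41, 49, 49] (size 5, min 32) -> median=26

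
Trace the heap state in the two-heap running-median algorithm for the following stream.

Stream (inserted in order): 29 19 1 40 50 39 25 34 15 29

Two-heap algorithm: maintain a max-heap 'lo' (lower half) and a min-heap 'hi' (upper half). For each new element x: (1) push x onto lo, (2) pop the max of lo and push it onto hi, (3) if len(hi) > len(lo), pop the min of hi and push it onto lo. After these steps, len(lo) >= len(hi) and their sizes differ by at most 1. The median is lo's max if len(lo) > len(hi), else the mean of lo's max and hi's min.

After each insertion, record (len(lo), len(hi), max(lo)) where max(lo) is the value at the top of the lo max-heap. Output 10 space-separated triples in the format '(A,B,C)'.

Answer: (1,0,29) (1,1,19) (2,1,19) (2,2,19) (3,2,29) (3,3,29) (4,3,29) (4,4,29) (5,4,29) (5,5,29)

Derivation:
Step 1: insert 29 -> lo=[29] hi=[] -> (len(lo)=1, len(hi)=0, max(lo)=29)
Step 2: insert 19 -> lo=[19] hi=[29] -> (len(lo)=1, len(hi)=1, max(lo)=19)
Step 3: insert 1 -> lo=[1, 19] hi=[29] -> (len(lo)=2, len(hi)=1, max(lo)=19)
Step 4: insert 40 -> lo=[1, 19] hi=[29, 40] -> (len(lo)=2, len(hi)=2, max(lo)=19)
Step 5: insert 50 -> lo=[1, 19, 29] hi=[40, 50] -> (len(lo)=3, len(hi)=2, max(lo)=29)
Step 6: insert 39 -> lo=[1, 19, 29] hi=[39, 40, 50] -> (len(lo)=3, len(hi)=3, max(lo)=29)
Step 7: insert 25 -> lo=[1, 19, 25, 29] hi=[39, 40, 50] -> (len(lo)=4, len(hi)=3, max(lo)=29)
Step 8: insert 34 -> lo=[1, 19, 25, 29] hi=[34, 39, 40, 50] -> (len(lo)=4, len(hi)=4, max(lo)=29)
Step 9: insert 15 -> lo=[1, 15, 19, 25, 29] hi=[34, 39, 40, 50] -> (len(lo)=5, len(hi)=4, max(lo)=29)
Step 10: insert 29 -> lo=[1, 15, 19, 25, 29] hi=[29, 34, 39, 40, 50] -> (len(lo)=5, len(hi)=5, max(lo)=29)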